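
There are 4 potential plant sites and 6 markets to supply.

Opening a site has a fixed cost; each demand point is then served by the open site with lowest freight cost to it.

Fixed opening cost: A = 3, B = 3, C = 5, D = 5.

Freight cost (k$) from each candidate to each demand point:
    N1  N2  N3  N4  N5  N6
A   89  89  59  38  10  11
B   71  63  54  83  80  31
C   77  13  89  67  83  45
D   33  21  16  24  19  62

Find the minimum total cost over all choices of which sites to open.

Open {A, C, D}: assign each demand point to its cheapest open site.
  N1→D 33, N2→C 13, N3→D 16, N4→D 24, N5→A 10, N6→A 11
  freight cost 107, fixed 13 → total 120.
Compare {A, D}: freight cost 115 + fixed 8 = 123.
Compare {A, B, C, D}: freight cost 107 + fixed 16 = 123.
Compare {A, B, D}: freight cost 115 + fixed 11 = 126.
All other subsets cost ≥ 123. Minimum total cost: 120.

120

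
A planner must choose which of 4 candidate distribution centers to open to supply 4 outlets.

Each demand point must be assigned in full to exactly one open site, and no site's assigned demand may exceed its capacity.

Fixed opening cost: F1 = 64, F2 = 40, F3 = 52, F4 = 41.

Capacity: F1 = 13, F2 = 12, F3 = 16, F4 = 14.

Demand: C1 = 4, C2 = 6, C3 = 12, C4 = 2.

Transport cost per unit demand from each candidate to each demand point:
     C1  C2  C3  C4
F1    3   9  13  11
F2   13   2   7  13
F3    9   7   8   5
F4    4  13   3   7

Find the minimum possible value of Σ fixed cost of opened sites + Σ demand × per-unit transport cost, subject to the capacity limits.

195

Open {F2, F4}; cheapest assignment that respects the capacities:
  F2 (cap 12, load 10): C1, C2 — cost 4×13 + 6×2 = 64
  F4 (cap 14, load 14): C3, C4 — cost 12×3 + 2×7 = 50
  Shipping 114, fixed 81 → total 195.
  Any other capacity-feasible assignment to {F2, F4} ships for at least 114.
Compare {F3, F4}: its best feasible assignment gives total 217.
Compare {F1, F2, F4}: its best feasible assignment gives total 219.
Every other set of open sites that can feasibly serve all demand totals ≥ 217 even under its best assignment. Minimum: 195.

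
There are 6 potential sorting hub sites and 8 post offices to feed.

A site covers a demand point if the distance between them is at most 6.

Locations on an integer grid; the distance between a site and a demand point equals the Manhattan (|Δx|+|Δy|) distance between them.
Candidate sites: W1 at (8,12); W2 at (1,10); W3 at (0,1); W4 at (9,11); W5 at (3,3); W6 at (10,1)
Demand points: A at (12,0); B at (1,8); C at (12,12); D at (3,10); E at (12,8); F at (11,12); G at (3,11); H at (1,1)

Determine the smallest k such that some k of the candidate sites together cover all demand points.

Coverage sets (demand points within 6 of each site):
  W1: {C, F, G}
  W2: {B, D, G}
  W3: {H}
  W4: {C, E, F, G}
  W5: {H}
  W6: {A}
No 3 sites suffice: every size-3 union leaves at least one demand point uncovered.
But {W2, W3, W4, W6} covers everything, so the minimum is 4.

4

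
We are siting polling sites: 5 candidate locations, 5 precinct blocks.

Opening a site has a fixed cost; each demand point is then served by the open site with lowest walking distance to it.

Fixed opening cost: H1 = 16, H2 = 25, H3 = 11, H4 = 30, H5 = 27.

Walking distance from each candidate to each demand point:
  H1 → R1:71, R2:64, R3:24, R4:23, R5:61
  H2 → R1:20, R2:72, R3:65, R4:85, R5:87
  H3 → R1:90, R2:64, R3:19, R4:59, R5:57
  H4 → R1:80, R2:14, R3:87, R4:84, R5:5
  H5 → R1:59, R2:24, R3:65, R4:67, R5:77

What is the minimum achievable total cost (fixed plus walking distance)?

Open {H1, H2, H4}: assign each demand point to its cheapest open site.
  R1→H2 20, R2→H4 14, R3→H1 24, R4→H1 23, R5→H4 5
  walking distance 86, fixed 71 → total 157.
Compare {H1, H2, H3, H4}: walking distance 81 + fixed 82 = 163.
Compare {H1, H4}: walking distance 137 + fixed 46 = 183.
Compare {H2, H3, H4}: walking distance 117 + fixed 66 = 183.
All other subsets cost ≥ 163. Minimum total cost: 157.

157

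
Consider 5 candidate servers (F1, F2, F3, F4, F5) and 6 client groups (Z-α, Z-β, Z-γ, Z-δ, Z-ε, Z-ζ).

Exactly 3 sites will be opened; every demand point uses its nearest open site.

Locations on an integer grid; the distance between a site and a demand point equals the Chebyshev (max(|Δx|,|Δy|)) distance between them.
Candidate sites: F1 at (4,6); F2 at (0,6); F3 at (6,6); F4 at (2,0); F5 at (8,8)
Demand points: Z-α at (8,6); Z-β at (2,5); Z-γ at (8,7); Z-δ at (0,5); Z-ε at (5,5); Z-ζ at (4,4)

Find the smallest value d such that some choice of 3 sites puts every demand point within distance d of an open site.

Open {F1, F2, F3}.
  Farthest demand point is Z-α at distance 2 (to F3); all others are ≤ 2.
With {F1, F2, F5} the worst case is 2.
With {F2, F3, F4} the worst case is 2.
No size-3 selection achieves below 2.

2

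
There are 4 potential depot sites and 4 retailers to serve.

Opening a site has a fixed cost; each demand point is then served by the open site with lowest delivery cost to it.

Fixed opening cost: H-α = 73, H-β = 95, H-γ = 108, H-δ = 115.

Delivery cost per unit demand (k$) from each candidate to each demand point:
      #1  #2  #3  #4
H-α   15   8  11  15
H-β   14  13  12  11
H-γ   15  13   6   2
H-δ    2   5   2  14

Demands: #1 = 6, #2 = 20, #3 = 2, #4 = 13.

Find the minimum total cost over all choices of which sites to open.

365

Open {H-γ, H-δ}: assign each demand point to its cheapest open site.
  #1→H-δ 6×2=12, #2→H-δ 20×5=100, #3→H-δ 2×2=4, #4→H-γ 13×2=26
  delivery cost 142, fixed 223 → total 365.
Compare {H-δ}: delivery cost 298 + fixed 115 = 413.
Compare {H-α, H-γ, H-δ}: delivery cost 142 + fixed 296 = 438.
Compare {H-β, H-γ, H-δ}: delivery cost 142 + fixed 318 = 460.
All other subsets cost ≥ 413. Minimum total cost: 365.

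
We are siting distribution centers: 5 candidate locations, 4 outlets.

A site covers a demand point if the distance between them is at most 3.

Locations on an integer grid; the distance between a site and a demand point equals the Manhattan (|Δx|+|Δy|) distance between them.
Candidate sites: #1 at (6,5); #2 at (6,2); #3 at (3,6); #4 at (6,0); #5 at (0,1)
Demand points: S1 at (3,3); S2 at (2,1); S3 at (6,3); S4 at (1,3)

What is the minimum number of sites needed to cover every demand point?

3

Coverage sets (demand points within 3 of each site):
  #1: {S3}
  #2: {S3}
  #3: {S1}
  #4: {S3}
  #5: {S2, S4}
No 2 sites suffice: every size-2 union leaves at least one demand point uncovered.
But {#1, #3, #5} covers everything, so the minimum is 3.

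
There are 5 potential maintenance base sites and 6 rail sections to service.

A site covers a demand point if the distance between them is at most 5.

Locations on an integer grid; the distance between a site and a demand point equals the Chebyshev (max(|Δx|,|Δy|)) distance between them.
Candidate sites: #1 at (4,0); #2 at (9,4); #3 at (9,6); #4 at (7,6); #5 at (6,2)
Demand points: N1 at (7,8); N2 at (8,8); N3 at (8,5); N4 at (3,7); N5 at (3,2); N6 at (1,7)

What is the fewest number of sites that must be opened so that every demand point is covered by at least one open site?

Coverage sets (demand points within 5 of each site):
  #1: {N3, N5}
  #2: {N1, N2, N3}
  #3: {N1, N2, N3}
  #4: {N1, N2, N3, N4, N5}
  #5: {N3, N4, N5, N6}
No single site covers all 6 demand points.
But {#2, #5} covers everything, so the minimum is 2.

2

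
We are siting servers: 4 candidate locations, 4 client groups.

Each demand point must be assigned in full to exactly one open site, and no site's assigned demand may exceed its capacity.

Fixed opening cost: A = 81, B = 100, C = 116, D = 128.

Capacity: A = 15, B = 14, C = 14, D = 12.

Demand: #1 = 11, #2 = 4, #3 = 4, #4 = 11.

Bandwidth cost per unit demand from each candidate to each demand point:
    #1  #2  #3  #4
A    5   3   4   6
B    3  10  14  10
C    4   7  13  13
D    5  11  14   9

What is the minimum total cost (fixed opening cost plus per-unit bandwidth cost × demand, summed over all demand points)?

440

Open {A, B, C}; cheapest assignment that respects the capacities:
  A (cap 15, load 15): #3, #4 — cost 4×4 + 11×6 = 82
  B (cap 14, load 11): #1 — cost 11×3 = 33
  C (cap 14, load 4): #2 — cost 4×7 = 28
  Shipping 143, fixed 297 → total 440.
  Any other capacity-feasible assignment to {A, B, C} ships for at least 143.
Compare {A, B, D}: its best feasible assignment gives total 468.
Compare {A, C, D}: its best feasible assignment gives total 490.
Every other set of open sites that can feasibly serve all demand totals ≥ 468 even under its best assignment. Minimum: 440.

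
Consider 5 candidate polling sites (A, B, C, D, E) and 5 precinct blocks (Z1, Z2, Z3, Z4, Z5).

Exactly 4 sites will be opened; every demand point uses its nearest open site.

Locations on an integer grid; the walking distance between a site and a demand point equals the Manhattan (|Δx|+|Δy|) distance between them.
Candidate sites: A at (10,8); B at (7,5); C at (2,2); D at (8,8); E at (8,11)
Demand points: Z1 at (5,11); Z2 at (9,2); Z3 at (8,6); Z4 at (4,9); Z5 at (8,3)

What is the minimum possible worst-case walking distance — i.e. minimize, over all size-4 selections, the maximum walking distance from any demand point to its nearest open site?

5

Open {A, B, D, E}.
  Farthest demand point is Z2 at walking distance 5 (to B); all others are ≤ 5.
With {B, C, D, E} the worst case is 5.
With {A, B, C, D} the worst case is 6.
No size-4 selection achieves below 5.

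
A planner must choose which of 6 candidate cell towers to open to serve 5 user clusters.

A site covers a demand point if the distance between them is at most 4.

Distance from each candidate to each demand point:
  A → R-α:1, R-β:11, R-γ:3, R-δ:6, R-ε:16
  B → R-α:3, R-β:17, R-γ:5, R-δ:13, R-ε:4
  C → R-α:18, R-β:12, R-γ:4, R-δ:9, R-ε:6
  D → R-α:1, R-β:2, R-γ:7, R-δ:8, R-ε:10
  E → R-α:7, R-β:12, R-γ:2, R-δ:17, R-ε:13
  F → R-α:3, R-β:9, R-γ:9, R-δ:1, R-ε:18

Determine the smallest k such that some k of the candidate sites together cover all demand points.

Coverage sets (demand points within 4 of each site):
  A: {R-α, R-γ}
  B: {R-α, R-ε}
  C: {R-γ}
  D: {R-α, R-β}
  E: {R-γ}
  F: {R-α, R-δ}
No 3 sites suffice: every size-3 union leaves at least one demand point uncovered.
But {A, B, D, F} covers everything, so the minimum is 4.

4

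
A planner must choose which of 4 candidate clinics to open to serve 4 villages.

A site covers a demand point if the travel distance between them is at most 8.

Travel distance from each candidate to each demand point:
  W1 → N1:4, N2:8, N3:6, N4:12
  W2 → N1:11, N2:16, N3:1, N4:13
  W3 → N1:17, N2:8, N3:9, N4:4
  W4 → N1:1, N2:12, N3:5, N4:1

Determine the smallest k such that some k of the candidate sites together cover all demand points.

2

Coverage sets (demand points within 8 of each site):
  W1: {N1, N2, N3}
  W2: {N3}
  W3: {N2, N4}
  W4: {N1, N3, N4}
No single site covers all 4 demand points.
But {W1, W3} covers everything, so the minimum is 2.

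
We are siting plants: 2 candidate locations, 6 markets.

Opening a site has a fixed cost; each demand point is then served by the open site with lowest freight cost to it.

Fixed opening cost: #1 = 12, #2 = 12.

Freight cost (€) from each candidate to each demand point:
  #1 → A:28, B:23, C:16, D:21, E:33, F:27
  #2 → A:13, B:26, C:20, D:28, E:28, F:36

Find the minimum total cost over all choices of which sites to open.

Open {#1, #2}: assign each demand point to its cheapest open site.
  A→#2 13, B→#1 23, C→#1 16, D→#1 21, E→#2 28, F→#1 27
  freight cost 128, fixed 24 → total 152.
Compare {#1}: freight cost 148 + fixed 12 = 160.
Compare {#2}: freight cost 151 + fixed 12 = 163.

152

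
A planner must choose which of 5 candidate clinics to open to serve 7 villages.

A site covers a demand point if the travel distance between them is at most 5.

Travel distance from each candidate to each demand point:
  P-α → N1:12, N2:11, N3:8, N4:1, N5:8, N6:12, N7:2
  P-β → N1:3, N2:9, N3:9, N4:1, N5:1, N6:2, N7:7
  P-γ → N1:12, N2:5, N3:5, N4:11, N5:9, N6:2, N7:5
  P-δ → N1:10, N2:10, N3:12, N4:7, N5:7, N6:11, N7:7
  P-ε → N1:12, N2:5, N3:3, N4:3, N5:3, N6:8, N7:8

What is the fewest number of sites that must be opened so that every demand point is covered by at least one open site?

Coverage sets (demand points within 5 of each site):
  P-α: {N4, N7}
  P-β: {N1, N4, N5, N6}
  P-γ: {N2, N3, N6, N7}
  P-δ: {}
  P-ε: {N2, N3, N4, N5}
No single site covers all 7 demand points.
But {P-β, P-γ} covers everything, so the minimum is 2.

2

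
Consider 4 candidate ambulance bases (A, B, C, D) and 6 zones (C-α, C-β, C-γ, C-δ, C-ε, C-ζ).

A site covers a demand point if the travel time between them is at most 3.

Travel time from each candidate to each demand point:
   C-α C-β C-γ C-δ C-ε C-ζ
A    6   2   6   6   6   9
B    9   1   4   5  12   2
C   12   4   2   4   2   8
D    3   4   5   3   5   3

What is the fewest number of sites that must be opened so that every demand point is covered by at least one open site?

3

Coverage sets (demand points within 3 of each site):
  A: {C-β}
  B: {C-β, C-ζ}
  C: {C-γ, C-ε}
  D: {C-α, C-δ, C-ζ}
No 2 sites suffice: every size-2 union leaves at least one demand point uncovered.
But {A, C, D} covers everything, so the minimum is 3.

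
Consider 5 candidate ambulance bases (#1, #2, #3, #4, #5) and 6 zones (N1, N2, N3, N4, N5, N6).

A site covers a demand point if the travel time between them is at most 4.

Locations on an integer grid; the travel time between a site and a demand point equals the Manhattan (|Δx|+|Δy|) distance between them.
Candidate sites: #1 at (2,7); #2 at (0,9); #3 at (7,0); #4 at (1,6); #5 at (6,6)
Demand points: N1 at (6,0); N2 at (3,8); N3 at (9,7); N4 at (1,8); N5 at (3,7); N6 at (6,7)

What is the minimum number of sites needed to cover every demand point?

3

Coverage sets (demand points within 4 of each site):
  #1: {N2, N4, N5, N6}
  #2: {N2, N4}
  #3: {N1}
  #4: {N2, N4, N5}
  #5: {N3, N5, N6}
No 2 sites suffice: every size-2 union leaves at least one demand point uncovered.
But {#1, #3, #5} covers everything, so the minimum is 3.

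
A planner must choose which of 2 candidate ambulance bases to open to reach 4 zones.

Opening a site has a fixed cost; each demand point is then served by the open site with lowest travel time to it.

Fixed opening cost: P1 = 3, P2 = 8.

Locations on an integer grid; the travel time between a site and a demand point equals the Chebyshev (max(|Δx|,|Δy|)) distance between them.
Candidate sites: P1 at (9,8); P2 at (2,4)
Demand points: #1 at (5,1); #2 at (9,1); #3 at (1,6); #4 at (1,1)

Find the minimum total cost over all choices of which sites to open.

Open {P2}: assign each demand point to its cheapest open site.
  #1→P2 3, #2→P2 7, #3→P2 2, #4→P2 3
  travel time 15, fixed 8 → total 23.
Compare {P1, P2}: travel time 15 + fixed 11 = 26.
Compare {P1}: travel time 30 + fixed 3 = 33.

23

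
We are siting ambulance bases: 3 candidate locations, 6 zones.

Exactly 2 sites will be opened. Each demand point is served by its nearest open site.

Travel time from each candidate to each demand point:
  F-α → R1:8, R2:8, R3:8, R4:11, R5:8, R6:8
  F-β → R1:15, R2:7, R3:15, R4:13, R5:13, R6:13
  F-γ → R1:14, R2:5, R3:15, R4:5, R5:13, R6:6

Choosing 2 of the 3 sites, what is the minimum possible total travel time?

Open {F-α, F-γ}.
  R1→F-α 8, R2→F-γ 5, R3→F-α 8, R4→F-γ 5, R5→F-α 8, R6→F-γ 6  ⇒ total 40.
Compare {F-α, F-β}: total 50.
Compare {F-β, F-γ}: total 58.

40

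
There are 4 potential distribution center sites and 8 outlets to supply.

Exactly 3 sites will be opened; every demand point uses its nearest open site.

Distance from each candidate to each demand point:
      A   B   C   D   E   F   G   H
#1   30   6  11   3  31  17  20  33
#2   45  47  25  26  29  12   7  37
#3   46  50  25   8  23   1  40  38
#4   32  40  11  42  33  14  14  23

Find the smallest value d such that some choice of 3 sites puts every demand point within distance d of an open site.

Open {#1, #2, #4}.
  Farthest demand point is A at distance 30 (to #1); all others are ≤ 30.
With {#1, #3, #4} the worst case is 30.
With {#1, #2, #3} the worst case is 33.
No size-3 selection achieves below 30.

30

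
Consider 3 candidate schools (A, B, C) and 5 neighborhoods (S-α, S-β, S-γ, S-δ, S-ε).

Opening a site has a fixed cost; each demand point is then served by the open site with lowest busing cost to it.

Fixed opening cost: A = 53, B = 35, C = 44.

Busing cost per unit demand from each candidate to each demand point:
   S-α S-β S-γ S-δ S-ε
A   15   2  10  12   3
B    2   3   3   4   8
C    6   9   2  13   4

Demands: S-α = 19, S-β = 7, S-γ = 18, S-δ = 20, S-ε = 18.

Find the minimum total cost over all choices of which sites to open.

326

Open {B, C}: assign each demand point to its cheapest open site.
  S-α→B 19×2=38, S-β→B 7×3=21, S-γ→C 18×2=36, S-δ→B 20×4=80, S-ε→C 18×4=72
  busing cost 247, fixed 79 → total 326.
Compare {A, B}: busing cost 240 + fixed 88 = 328.
Compare {A, B, C}: busing cost 222 + fixed 132 = 354.
Compare {B}: busing cost 337 + fixed 35 = 372.
All other subsets cost ≥ 328. Minimum total cost: 326.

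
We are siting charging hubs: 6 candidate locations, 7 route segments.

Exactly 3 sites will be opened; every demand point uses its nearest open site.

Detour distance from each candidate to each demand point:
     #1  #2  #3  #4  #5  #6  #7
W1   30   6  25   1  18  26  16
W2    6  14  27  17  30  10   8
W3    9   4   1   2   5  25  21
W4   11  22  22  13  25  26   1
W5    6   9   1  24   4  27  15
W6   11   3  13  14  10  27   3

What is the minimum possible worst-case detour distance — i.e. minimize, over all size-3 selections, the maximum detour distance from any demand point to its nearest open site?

Open {W1, W2, W3}.
  Farthest demand point is #6 at detour distance 10 (to W2); all others are ≤ 10.
With {W1, W2, W5} the worst case is 10.
With {W2, W3, W4} the worst case is 10.
No size-3 selection achieves below 10.

10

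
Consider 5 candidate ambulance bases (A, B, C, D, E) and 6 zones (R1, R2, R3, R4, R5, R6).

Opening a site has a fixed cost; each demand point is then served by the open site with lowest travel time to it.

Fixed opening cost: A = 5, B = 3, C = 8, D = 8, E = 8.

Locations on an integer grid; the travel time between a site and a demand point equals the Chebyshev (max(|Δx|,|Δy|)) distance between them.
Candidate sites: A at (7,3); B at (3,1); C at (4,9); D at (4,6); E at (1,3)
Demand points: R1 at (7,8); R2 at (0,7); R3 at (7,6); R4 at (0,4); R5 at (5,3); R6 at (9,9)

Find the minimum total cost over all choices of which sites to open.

30

Open {D}: assign each demand point to its cheapest open site.
  R1→D 3, R2→D 4, R3→D 3, R4→D 4, R5→D 3, R6→D 5
  travel time 22, fixed 8 → total 30.
Compare {B, C}: travel time 20 + fixed 11 = 31.
Compare {B, D}: travel time 20 + fixed 11 = 31.
Compare {A, B}: travel time 25 + fixed 8 = 33.
All other subsets cost ≥ 31. Minimum total cost: 30.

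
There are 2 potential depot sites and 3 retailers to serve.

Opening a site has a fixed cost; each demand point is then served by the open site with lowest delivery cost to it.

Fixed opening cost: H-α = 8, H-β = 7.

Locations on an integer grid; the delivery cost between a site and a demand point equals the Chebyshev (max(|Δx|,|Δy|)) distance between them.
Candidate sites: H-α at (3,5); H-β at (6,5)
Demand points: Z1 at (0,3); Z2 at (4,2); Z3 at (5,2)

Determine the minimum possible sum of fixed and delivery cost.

17

Open {H-α}: assign each demand point to its cheapest open site.
  Z1→H-α 3, Z2→H-α 3, Z3→H-α 3
  delivery cost 9, fixed 8 → total 17.
Compare {H-β}: delivery cost 12 + fixed 7 = 19.
Compare {H-α, H-β}: delivery cost 9 + fixed 15 = 24.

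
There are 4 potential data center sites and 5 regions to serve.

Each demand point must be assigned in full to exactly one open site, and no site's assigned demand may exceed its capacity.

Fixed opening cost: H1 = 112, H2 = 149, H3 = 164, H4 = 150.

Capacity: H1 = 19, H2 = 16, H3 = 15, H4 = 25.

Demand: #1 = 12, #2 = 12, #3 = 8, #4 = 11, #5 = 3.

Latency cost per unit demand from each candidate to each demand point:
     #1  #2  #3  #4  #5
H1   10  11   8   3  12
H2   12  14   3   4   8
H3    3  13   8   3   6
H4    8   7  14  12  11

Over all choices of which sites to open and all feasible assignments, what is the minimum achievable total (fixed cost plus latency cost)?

Open {H1, H3, H4}; cheapest assignment that respects the capacities:
  H1 (cap 19, load 19): #3, #4 — cost 8×8 + 11×3 = 97
  H3 (cap 15, load 15): #1, #5 — cost 12×3 + 3×6 = 54
  H4 (cap 25, load 12): #2 — cost 12×7 = 84
  Shipping 235, fixed 426 → total 661.
  Any other capacity-feasible assignment to {H1, H3, H4} ships for at least 235.
Compare {H1, H2, H4}: its best feasible assignment gives total 672.
Compare {H2, H3, H4}: its best feasible assignment gives total 718.
Every other set of open sites that can feasibly serve all demand totals ≥ 672 even under its best assignment. Minimum: 661.

661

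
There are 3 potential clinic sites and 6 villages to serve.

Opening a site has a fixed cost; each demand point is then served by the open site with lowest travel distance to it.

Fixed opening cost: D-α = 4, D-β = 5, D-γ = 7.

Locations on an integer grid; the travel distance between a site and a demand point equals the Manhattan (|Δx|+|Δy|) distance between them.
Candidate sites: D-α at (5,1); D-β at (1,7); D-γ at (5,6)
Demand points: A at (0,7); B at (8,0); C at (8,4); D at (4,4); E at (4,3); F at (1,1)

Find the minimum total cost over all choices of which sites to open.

31

Open {D-α, D-β}: assign each demand point to its cheapest open site.
  A→D-β 1, B→D-α 4, C→D-α 6, D→D-α 4, E→D-α 3, F→D-α 4
  travel distance 22, fixed 9 → total 31.
Compare {D-α}: travel distance 32 + fixed 4 = 36.
Compare {D-α, D-γ}: travel distance 25 + fixed 11 = 36.
Compare {D-α, D-β, D-γ}: travel distance 20 + fixed 16 = 36.
All other subsets cost ≥ 36. Minimum total cost: 31.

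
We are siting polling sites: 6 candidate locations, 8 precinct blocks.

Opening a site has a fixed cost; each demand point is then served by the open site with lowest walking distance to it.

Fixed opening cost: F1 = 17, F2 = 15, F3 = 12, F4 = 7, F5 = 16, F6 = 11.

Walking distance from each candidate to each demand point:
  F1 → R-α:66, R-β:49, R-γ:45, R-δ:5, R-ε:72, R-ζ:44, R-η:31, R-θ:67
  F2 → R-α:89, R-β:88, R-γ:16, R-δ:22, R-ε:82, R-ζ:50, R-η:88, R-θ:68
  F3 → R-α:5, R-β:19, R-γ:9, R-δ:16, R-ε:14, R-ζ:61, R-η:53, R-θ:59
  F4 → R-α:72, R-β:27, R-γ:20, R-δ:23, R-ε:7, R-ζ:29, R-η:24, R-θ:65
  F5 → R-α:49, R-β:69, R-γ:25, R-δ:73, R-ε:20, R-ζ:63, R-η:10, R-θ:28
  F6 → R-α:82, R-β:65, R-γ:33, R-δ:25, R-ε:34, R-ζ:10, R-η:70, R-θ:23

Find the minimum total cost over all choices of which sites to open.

Open {F3, F4, F6}: assign each demand point to its cheapest open site.
  R-α→F3 5, R-β→F3 19, R-γ→F3 9, R-δ→F3 16, R-ε→F4 7, R-ζ→F6 10, R-η→F4 24, R-θ→F6 23
  walking distance 113, fixed 30 → total 143.
Compare {F3, F5, F6}: walking distance 106 + fixed 39 = 145.
Compare {F3, F4, F5, F6}: walking distance 99 + fixed 46 = 145.
Compare {F1, F3, F4, F6}: walking distance 102 + fixed 47 = 149.
All other subsets cost ≥ 145. Minimum total cost: 143.

143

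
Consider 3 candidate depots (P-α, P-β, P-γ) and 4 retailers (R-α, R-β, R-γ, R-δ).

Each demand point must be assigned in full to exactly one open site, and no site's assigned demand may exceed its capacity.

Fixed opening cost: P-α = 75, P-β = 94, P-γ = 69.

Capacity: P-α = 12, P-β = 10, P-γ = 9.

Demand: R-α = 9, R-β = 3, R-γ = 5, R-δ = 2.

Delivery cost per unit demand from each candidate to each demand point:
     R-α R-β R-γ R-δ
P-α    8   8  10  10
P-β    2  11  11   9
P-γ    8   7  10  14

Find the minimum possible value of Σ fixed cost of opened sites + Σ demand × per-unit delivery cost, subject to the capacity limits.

Open {P-α, P-β}; cheapest assignment that respects the capacities:
  P-α (cap 12, load 10): R-β, R-γ, R-δ — cost 3×8 + 5×10 + 2×10 = 94
  P-β (cap 10, load 9): R-α — cost 9×2 = 18
  Shipping 112, fixed 169 → total 281.
  Any other capacity-feasible assignment to {P-α, P-β} ships for at least 112.
Compare {P-α, P-γ}: its best feasible assignment gives total 307.
Compare {P-β, P-γ}: its best feasible assignment gives total 341.
Every other set of open sites that can feasibly serve all demand totals ≥ 307 even under its best assignment. Minimum: 281.

281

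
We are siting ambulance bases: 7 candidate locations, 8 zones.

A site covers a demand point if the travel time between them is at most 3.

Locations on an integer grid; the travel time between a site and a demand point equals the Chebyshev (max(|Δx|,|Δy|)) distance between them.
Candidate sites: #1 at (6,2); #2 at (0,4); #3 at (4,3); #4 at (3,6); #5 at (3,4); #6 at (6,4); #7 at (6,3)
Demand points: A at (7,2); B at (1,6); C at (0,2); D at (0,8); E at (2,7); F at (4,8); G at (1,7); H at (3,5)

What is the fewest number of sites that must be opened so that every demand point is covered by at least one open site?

3

Coverage sets (demand points within 3 of each site):
  #1: {A, H}
  #2: {B, C, E, G, H}
  #3: {A, B, H}
  #4: {B, D, E, F, G, H}
  #5: {B, C, E, G, H}
  #6: {A, H}
  #7: {A, H}
No 2 sites suffice: every size-2 union leaves at least one demand point uncovered.
But {#1, #2, #4} covers everything, so the minimum is 3.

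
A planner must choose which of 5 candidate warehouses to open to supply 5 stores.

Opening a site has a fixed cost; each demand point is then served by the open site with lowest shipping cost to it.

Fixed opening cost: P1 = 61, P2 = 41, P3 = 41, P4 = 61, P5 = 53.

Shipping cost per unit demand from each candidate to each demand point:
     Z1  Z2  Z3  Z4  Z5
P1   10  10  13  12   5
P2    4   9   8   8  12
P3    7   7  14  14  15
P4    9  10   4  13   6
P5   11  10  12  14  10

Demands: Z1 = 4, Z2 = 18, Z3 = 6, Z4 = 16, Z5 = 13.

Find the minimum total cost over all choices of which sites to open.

510

Open {P2, P4}: assign each demand point to its cheapest open site.
  Z1→P2 4×4=16, Z2→P2 18×9=162, Z3→P4 6×4=24, Z4→P2 16×8=128, Z5→P4 13×6=78
  shipping cost 408, fixed 102 → total 510.
Compare {P2, P3, P4}: shipping cost 372 + fixed 143 = 515.
Compare {P1, P2}: shipping cost 419 + fixed 102 = 521.
Compare {P1, P2, P3}: shipping cost 383 + fixed 143 = 526.
All other subsets cost ≥ 515. Minimum total cost: 510.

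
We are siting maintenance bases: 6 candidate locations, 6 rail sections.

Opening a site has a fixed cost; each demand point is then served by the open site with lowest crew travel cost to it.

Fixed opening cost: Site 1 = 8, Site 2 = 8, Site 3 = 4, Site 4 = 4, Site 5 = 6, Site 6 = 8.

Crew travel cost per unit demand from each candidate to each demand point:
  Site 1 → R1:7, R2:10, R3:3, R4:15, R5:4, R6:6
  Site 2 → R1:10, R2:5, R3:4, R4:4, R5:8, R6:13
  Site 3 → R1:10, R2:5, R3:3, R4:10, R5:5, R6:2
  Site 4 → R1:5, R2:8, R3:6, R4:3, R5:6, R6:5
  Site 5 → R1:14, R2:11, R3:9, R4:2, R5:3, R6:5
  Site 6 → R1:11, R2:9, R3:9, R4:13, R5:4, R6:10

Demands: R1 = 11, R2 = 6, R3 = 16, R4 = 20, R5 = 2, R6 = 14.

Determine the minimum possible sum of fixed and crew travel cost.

221

Open {Site 3, Site 4, Site 5}: assign each demand point to its cheapest open site.
  R1→Site 4 11×5=55, R2→Site 3 6×5=30, R3→Site 3 16×3=48, R4→Site 5 20×2=40, R5→Site 5 2×3=6, R6→Site 3 14×2=28
  crew travel cost 207, fixed 14 → total 221.
Compare {Site 1, Site 3, Site 4, Site 5}: crew travel cost 207 + fixed 22 = 229.
Compare {Site 2, Site 3, Site 4, Site 5}: crew travel cost 207 + fixed 22 = 229.
Compare {Site 3, Site 4, Site 5, Site 6}: crew travel cost 207 + fixed 22 = 229.
All other subsets cost ≥ 229. Minimum total cost: 221.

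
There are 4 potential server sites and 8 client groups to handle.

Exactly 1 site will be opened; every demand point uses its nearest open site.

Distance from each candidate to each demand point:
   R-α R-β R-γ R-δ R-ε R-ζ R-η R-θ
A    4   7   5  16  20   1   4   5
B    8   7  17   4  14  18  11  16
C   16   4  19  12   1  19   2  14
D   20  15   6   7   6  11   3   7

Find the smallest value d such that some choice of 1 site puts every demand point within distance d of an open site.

Open {B}.
  Farthest demand point is R-ζ at distance 18 (to B); all others are ≤ 18.
With {C} the worst case is 19.
With {A} the worst case is 20.
No size-1 selection achieves below 18.

18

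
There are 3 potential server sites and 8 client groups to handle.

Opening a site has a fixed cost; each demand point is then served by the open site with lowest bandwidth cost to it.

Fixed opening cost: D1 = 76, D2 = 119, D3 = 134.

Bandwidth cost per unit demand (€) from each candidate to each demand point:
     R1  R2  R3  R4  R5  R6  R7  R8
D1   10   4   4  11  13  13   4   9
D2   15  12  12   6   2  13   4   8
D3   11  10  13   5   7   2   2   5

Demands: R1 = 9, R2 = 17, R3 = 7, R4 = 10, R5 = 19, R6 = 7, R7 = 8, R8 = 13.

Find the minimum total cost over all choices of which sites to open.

674

Open {D1, D3}: assign each demand point to its cheapest open site.
  R1→D1 9×10=90, R2→D1 17×4=68, R3→D1 7×4=28, R4→D3 10×5=50, R5→D3 19×7=133, R6→D3 7×2=14, R7→D3 8×2=16, R8→D3 13×5=65
  bandwidth cost 464, fixed 210 → total 674.
Compare {D1, D2, D3}: bandwidth cost 369 + fixed 329 = 698.
Compare {D1, D2}: bandwidth cost 511 + fixed 195 = 706.
Compare {D3}: bandwidth cost 638 + fixed 134 = 772.
All other subsets cost ≥ 698. Minimum total cost: 674.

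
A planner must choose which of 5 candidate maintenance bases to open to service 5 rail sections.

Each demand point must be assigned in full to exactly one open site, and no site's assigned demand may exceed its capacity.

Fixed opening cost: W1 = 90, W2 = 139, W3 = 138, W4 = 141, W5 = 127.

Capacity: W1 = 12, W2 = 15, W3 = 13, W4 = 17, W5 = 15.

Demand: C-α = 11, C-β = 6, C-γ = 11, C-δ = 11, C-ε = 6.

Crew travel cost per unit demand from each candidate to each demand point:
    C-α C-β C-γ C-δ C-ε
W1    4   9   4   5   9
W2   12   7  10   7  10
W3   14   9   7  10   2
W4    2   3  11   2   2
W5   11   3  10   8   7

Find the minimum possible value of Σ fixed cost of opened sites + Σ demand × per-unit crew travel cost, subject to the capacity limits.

Open {W1, W3, W4, W5}; cheapest assignment that respects the capacities:
  W1 (cap 12, load 11): C-α — cost 11×4 = 44
  W3 (cap 13, load 11): C-γ — cost 11×7 = 77
  W4 (cap 17, load 17): C-δ, C-ε — cost 11×2 + 6×2 = 34
  W5 (cap 15, load 6): C-β — cost 6×3 = 18
  Shipping 173, fixed 496 → total 669.
  Any other capacity-feasible assignment to {W1, W3, W4, W5} ships for at least 173.
Compare {W1, W2, W4, W5}: its best feasible assignment gives total 670.
Compare {W1, W2, W3, W4}: its best feasible assignment gives total 681.
Every other set of open sites that can feasibly serve all demand totals ≥ 670 even under its best assignment. Minimum: 669.

669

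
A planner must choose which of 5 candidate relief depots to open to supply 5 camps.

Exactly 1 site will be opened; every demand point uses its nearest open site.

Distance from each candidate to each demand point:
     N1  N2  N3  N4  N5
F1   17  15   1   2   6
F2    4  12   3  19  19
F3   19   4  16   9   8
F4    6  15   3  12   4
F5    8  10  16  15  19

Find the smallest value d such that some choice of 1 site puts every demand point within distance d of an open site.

15

Open {F4}.
  Farthest demand point is N2 at distance 15 (to F4); all others are ≤ 15.
With {F1} the worst case is 17.
With {F2} the worst case is 19.
No size-1 selection achieves below 15.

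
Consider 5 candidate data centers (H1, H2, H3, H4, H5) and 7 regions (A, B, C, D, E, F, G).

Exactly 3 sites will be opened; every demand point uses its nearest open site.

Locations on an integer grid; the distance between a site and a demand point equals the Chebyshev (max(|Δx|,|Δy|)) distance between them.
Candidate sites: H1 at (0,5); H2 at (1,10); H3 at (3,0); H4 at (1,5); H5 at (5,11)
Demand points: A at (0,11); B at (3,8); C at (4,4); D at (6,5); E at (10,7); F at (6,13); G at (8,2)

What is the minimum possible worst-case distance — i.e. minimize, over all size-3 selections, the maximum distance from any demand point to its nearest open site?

5

Open {H1, H3, H5}.
  Farthest demand point is A at distance 5 (to H5); all others are ≤ 5.
With {H2, H3, H5} the worst case is 5.
With {H3, H4, H5} the worst case is 5.
No size-3 selection achieves below 5.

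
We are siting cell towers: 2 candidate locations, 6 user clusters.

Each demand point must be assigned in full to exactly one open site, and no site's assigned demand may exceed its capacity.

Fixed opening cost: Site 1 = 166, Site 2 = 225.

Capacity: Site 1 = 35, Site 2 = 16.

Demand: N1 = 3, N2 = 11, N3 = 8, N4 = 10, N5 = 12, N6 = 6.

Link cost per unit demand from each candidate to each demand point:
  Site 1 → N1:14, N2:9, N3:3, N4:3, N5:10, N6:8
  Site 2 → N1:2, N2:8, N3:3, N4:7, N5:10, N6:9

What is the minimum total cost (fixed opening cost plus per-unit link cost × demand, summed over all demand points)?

Open {Site 1, Site 2}; cheapest assignment that respects the capacities:
  Site 1 (cap 35, load 35): N2, N3, N4, N6 — cost 11×9 + 8×3 + 10×3 + 6×8 = 201
  Site 2 (cap 16, load 15): N1, N5 — cost 3×2 + 12×10 = 126
  Shipping 327, fixed 391 → total 718.
  Any other capacity-feasible assignment to {Site 1, Site 2} ships for at least 327.
Total demand is 50 and no other set of sites has combined capacity ≥ 50, so {Site 1, Site 2} is the only feasible choice of open sites. Minimum: 718.

718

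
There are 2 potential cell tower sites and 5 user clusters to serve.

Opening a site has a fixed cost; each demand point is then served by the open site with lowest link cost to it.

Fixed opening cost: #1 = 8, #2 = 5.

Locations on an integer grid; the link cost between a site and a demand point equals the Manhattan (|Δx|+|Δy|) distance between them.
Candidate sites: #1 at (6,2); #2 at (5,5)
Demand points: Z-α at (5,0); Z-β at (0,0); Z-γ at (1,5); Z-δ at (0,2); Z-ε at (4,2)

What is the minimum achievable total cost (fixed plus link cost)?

35

Open {#1}: assign each demand point to its cheapest open site.
  Z-α→#1 3, Z-β→#1 8, Z-γ→#1 8, Z-δ→#1 6, Z-ε→#1 2
  link cost 27, fixed 8 → total 35.
Compare {#2}: link cost 31 + fixed 5 = 36.
Compare {#1, #2}: link cost 23 + fixed 13 = 36.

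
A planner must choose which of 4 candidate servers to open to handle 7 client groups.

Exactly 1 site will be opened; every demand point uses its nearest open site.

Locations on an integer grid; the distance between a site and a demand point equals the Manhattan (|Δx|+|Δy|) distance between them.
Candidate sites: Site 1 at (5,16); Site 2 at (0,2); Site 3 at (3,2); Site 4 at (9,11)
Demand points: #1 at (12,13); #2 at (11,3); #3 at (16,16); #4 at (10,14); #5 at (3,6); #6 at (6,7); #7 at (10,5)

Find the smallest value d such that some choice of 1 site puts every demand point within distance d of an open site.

12

Open {Site 4}.
  Farthest demand point is #3 at distance 12 (to Site 4); all others are ≤ 12.
With {Site 1} the worst case is 19.
With {Site 3} the worst case is 27.
No size-1 selection achieves below 12.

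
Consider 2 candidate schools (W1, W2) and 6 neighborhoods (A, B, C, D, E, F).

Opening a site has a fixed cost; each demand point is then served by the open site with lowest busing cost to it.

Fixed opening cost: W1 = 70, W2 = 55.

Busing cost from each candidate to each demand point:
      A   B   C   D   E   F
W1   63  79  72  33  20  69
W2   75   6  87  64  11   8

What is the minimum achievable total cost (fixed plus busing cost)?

Open {W2}: assign each demand point to its cheapest open site.
  A→W2 75, B→W2 6, C→W2 87, D→W2 64, E→W2 11, F→W2 8
  busing cost 251, fixed 55 → total 306.
Compare {W1, W2}: busing cost 193 + fixed 125 = 318.
Compare {W1}: busing cost 336 + fixed 70 = 406.

306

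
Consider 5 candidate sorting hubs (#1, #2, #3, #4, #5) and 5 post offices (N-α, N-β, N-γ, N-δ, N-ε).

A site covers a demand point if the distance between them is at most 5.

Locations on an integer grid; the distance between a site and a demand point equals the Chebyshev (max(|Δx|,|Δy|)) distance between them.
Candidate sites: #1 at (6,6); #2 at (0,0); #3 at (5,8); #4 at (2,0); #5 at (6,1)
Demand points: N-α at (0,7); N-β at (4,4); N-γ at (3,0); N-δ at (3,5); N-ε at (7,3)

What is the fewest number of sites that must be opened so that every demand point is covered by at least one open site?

Coverage sets (demand points within 5 of each site):
  #1: {N-β, N-δ, N-ε}
  #2: {N-β, N-γ, N-δ}
  #3: {N-α, N-β, N-δ, N-ε}
  #4: {N-β, N-γ, N-δ, N-ε}
  #5: {N-β, N-γ, N-δ, N-ε}
No single site covers all 5 demand points.
But {#2, #3} covers everything, so the minimum is 2.

2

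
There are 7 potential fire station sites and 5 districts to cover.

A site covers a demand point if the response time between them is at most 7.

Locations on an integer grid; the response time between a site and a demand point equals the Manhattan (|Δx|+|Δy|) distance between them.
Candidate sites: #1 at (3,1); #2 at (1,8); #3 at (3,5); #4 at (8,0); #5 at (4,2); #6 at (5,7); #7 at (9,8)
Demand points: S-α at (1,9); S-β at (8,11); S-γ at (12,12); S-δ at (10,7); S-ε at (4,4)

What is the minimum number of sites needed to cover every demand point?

Coverage sets (demand points within 7 of each site):
  #1: {S-ε}
  #2: {S-α, S-ε}
  #3: {S-α, S-ε}
  #4: {}
  #5: {S-ε}
  #6: {S-α, S-β, S-δ, S-ε}
  #7: {S-β, S-γ, S-δ}
No single site covers all 5 demand points.
But {#2, #7} covers everything, so the minimum is 2.

2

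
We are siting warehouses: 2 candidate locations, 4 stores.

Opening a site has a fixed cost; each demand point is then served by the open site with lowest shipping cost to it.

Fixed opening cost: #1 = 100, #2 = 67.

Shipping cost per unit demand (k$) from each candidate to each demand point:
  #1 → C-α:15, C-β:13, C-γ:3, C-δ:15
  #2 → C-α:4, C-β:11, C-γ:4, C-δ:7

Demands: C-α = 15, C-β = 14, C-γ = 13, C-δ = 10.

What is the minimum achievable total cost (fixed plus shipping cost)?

Open {#2}: assign each demand point to its cheapest open site.
  C-α→#2 15×4=60, C-β→#2 14×11=154, C-γ→#2 13×4=52, C-δ→#2 10×7=70
  shipping cost 336, fixed 67 → total 403.
Compare {#1, #2}: shipping cost 323 + fixed 167 = 490.
Compare {#1}: shipping cost 596 + fixed 100 = 696.

403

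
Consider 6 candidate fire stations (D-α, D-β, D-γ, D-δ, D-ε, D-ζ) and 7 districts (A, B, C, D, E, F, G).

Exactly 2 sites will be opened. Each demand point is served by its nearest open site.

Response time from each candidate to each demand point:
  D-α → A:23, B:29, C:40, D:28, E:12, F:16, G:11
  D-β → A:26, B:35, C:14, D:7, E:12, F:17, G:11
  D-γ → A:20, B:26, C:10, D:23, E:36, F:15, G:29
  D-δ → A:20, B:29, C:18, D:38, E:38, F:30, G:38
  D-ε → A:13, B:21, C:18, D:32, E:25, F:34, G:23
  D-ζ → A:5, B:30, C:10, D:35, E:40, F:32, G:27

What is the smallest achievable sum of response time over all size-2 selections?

Open {D-β, D-ζ}.
  A→D-ζ 5, B→D-ζ 30, C→D-ζ 10, D→D-β 7, E→D-β 12, F→D-β 17, G→D-β 11  ⇒ total 92.
Compare {D-β, D-ε}: total 95.
Compare {D-β, D-γ}: total 101.
No size-2 selection does better; minimum is 92.

92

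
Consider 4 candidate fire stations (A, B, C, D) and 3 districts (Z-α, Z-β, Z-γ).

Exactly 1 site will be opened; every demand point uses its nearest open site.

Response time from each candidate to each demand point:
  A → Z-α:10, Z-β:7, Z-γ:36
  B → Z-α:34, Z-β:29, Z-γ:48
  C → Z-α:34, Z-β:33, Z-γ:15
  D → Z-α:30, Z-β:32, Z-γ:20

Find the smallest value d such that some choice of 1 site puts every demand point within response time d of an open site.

Open {D}.
  Farthest demand point is Z-β at response time 32 (to D); all others are ≤ 32.
With {C} the worst case is 34.
With {A} the worst case is 36.
No size-1 selection achieves below 32.

32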